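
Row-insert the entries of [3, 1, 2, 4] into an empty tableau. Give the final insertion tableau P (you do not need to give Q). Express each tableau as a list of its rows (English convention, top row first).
Insert 3: appended to row 1. P = [[3]].
Insert 1: 1 bumps 3 from row 1; 3 starts row 2. P = [[1], [3]].
Insert 2: appended to row 1. P = [[1, 2], [3]].
Insert 4: appended to row 1. P = [[1, 2, 4], [3]].

So P = [[1, 2, 4], [3]].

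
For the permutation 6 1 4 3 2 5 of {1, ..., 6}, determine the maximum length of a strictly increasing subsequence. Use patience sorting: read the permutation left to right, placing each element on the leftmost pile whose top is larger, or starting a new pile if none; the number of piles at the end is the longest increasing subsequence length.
3

6: new pile. tops = [6]
1: onto pile 1 (replacing 6). tops = [1]
4: new pile. tops = [1, 4]
3: onto pile 2 (replacing 4). tops = [1, 3]
2: onto pile 2 (replacing 3). tops = [1, 2]
5: new pile. tops = [1, 2, 5]

3 piles, so the longest increasing subsequence has length 3.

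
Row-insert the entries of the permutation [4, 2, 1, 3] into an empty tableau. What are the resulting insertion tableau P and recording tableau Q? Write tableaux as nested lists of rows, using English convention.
Insert each entry of the permutation into P by Schensted row insertion, recording in Q the position of each new cell.

Insert 4: appended to row 1. P = [[4]].
Insert 2: 2 bumps 4 from row 1; 4 starts row 2. P = [[2], [4]].
Insert 1: 1 bumps 2 from row 1; 2 bumps 4 from row 2; 4 starts row 3. P = [[1], [2], [4]].
Insert 3: appended to row 1. P = [[1, 3], [2], [4]].

So P = [[1, 3], [2], [4]], Q = [[1, 4], [2], [3]].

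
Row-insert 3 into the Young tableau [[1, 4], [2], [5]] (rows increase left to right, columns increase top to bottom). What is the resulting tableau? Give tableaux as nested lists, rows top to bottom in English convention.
[[1, 3], [2, 4], [5]]

In row 1, 3 replaces 4 (the leftmost entry greater than 3); 4 is bumped to row 2. 4 is appended to row 2. The new tableau is [[1, 3], [2, 4], [5]].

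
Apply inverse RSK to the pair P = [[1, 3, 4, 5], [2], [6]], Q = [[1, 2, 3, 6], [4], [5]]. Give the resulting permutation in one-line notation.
2 3 6 4 1 5

Reverse the RSK construction: for i from n down to 1, find the cell of Q containing i, remove the entry at that cell from P, and reverse-bump it up through P; the value ejected from row 1 is w(i).

Step i=6: Q has 6 at row 1, column 4; remove that cell from P, ejecting 5. So w(6) = 5. P is now [[1, 3, 4], [2], [6]].
Step i=5: Q has 5 at row 3, column 1; remove 6 from row 3 of P and reverse-bump: 6 enters row 2 and ejects 2; 2 enters row 1 and ejects 1. So w(5) = 1. P is now [[2, 3, 4], [6]].
Step i=4: Q has 4 at row 2, column 1; remove 6 from row 2 of P and reverse-bump: 6 enters row 1 and ejects 4. So w(4) = 4. P is now [[2, 3, 6]].
Step i=3: Q has 3 at row 1, column 3; remove that cell from P, ejecting 6. So w(3) = 6. P is now [[2, 3]].
Step i=2: Q has 2 at row 1, column 2; remove that cell from P, ejecting 3. So w(2) = 3. P is now [[2]].
Step i=1: Q has 1 at row 1, column 1; remove that cell from P, ejecting 2. So w(1) = 2. P is now [].

So w = 2 3 6 4 1 5.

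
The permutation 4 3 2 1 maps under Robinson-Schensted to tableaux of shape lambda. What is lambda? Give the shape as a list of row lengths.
[1, 1, 1, 1]

Row-insert each entry into an empty tableau.

After inserting 4: P = [[4]].
After inserting 3: P = [[3], [4]].
After inserting 2: P = [[2], [3], [4]].
After inserting 1: P = [[1], [2], [3], [4]].

The final insertion tableau P = [[1], [2], [3], [4]] has shape [1, 1, 1, 1].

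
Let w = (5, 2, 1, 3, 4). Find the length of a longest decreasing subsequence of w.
3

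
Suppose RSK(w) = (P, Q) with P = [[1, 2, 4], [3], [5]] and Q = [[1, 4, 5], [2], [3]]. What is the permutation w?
Reverse RSK: for i = n, n-1, ..., 1, locate i in Q, remove the corresponding corner cell from P, and reverse-bump its entry up through P; the value ejected from row 1 is w(i).

So w = 5 3 1 2 4.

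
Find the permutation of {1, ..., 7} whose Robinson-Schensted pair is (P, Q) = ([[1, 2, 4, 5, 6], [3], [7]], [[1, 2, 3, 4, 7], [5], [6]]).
Reverse the RSK construction: for i from n down to 1, find the cell of Q containing i, remove the entry at that cell from P, and reverse-bump it up through P; the value ejected from row 1 is w(i).

Step i=7: Q has 7 at row 1, column 5; remove that cell from P, ejecting 6. So w(7) = 6. P is now [[1, 2, 4, 5], [3], [7]].
Step i=6: Q has 6 at row 3, column 1; remove 7 from row 3 of P and reverse-bump: 7 enters row 2 and ejects 3; 3 enters row 1 and ejects 2. So w(6) = 2. P is now [[1, 3, 4, 5], [7]].
Step i=5: Q has 5 at row 2, column 1; remove 7 from row 2 of P and reverse-bump: 7 enters row 1 and ejects 5. So w(5) = 5. P is now [[1, 3, 4, 7]].
Step i=4: Q has 4 at row 1, column 4; remove that cell from P, ejecting 7. So w(4) = 7. P is now [[1, 3, 4]].
Step i=3: Q has 3 at row 1, column 3; remove that cell from P, ejecting 4. So w(3) = 4. P is now [[1, 3]].
Step i=2: Q has 2 at row 1, column 2; remove that cell from P, ejecting 3. So w(2) = 3. P is now [[1]].
Step i=1: Q has 1 at row 1, column 1; remove that cell from P, ejecting 1. So w(1) = 1. P is now [].

So w = 1 3 4 7 5 2 6.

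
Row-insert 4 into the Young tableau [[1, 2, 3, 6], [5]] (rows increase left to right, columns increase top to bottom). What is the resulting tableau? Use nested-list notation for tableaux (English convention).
[[1, 2, 3, 4], [5, 6]]

In row 1, 4 replaces 6 (the leftmost entry greater than 4); 6 is bumped to row 2. 6 is appended to row 2. The new tableau is [[1, 2, 3, 4], [5, 6]].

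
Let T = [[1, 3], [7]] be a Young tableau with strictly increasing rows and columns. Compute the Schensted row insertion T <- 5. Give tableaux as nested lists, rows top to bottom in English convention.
[[1, 3, 5], [7]]

5 is larger than every entry of row 1, so it is appended to row 1. The new tableau is [[1, 3, 5], [7]].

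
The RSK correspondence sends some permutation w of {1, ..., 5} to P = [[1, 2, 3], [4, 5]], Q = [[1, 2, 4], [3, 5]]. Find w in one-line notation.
Reverse the RSK construction: for i from n down to 1, find the cell of Q containing i, remove the entry at that cell from P, and reverse-bump it up through P; the value ejected from row 1 is w(i).

Step i=5: Q has 5 at row 2, column 2; remove 5 from row 2 of P and reverse-bump: 5 enters row 1 and ejects 3. So w(5) = 3. P is now [[1, 2, 5], [4]].
Step i=4: Q has 4 at row 1, column 3; remove that cell from P, ejecting 5. So w(4) = 5. P is now [[1, 2], [4]].
Step i=3: Q has 3 at row 2, column 1; remove 4 from row 2 of P and reverse-bump: 4 enters row 1 and ejects 2. So w(3) = 2. P is now [[1, 4]].
Step i=2: Q has 2 at row 1, column 2; remove that cell from P, ejecting 4. So w(2) = 4. P is now [[1]].
Step i=1: Q has 1 at row 1, column 1; remove that cell from P, ejecting 1. So w(1) = 1. P is now [].

So w = 1 4 2 5 3.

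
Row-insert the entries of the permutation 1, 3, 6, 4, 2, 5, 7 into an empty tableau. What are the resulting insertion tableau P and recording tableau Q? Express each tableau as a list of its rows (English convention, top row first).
P = [[1, 2, 4, 5, 7], [3], [6]], Q = [[1, 2, 3, 6, 7], [4], [5]]

Insert each entry of the permutation into P by Schensted row insertion, recording in Q the position of each new cell.

Insert 1: appended to row 1. P = [[1]].
Insert 3: appended to row 1. P = [[1, 3]].
Insert 6: appended to row 1. P = [[1, 3, 6]].
Insert 4: 4 bumps 6 from row 1; 6 starts row 2. P = [[1, 3, 4], [6]].
Insert 2: 2 bumps 3 from row 1; 3 bumps 6 from row 2; 6 starts row 3. P = [[1, 2, 4], [3], [6]].
Insert 5: appended to row 1. P = [[1, 2, 4, 5], [3], [6]].
Insert 7: appended to row 1. P = [[1, 2, 4, 5, 7], [3], [6]].

So P = [[1, 2, 4, 5, 7], [3], [6]], Q = [[1, 2, 3, 6, 7], [4], [5]].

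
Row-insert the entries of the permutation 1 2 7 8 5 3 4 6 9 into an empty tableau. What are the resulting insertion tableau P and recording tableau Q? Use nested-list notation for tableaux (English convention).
P = [[1, 2, 3, 4, 6, 9], [5, 8], [7]], Q = [[1, 2, 3, 4, 8, 9], [5, 7], [6]]

Insert each entry of the permutation into P by Schensted row insertion, recording in Q the position of each new cell.

Insert 1: appended to row 1. P = [[1]].
Insert 2: appended to row 1. P = [[1, 2]].
Insert 7: appended to row 1. P = [[1, 2, 7]].
Insert 8: appended to row 1. P = [[1, 2, 7, 8]].
Insert 5: 5 bumps 7 from row 1; 7 starts row 2. P = [[1, 2, 5, 8], [7]].
Insert 3: 3 bumps 5 from row 1; 5 bumps 7 from row 2; 7 starts row 3. P = [[1, 2, 3, 8], [5], [7]].
Insert 4: 4 bumps 8 from row 1; 8 appends to row 2. P = [[1, 2, 3, 4], [5, 8], [7]].
Insert 6: appended to row 1. P = [[1, 2, 3, 4, 6], [5, 8], [7]].
Insert 9: appended to row 1. P = [[1, 2, 3, 4, 6, 9], [5, 8], [7]].

So P = [[1, 2, 3, 4, 6, 9], [5, 8], [7]], Q = [[1, 2, 3, 4, 8, 9], [5, 7], [6]].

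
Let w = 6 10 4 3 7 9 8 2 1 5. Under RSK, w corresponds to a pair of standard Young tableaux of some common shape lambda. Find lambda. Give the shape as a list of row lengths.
Row-insert each entry into an empty tableau.

After inserting 6: P = [[6]].
After inserting 10: P = [[6, 10]].
After inserting 4: P = [[4, 10], [6]].
After inserting 3: P = [[3, 10], [4], [6]].
After inserting 7: P = [[3, 7], [4, 10], [6]].
After inserting 9: P = [[3, 7, 9], [4, 10], [6]].
After inserting 8: P = [[3, 7, 8], [4, 9], [6, 10]].
After inserting 2: P = [[2, 7, 8], [3, 9], [4, 10], [6]].
After inserting 1: P = [[1, 7, 8], [2, 9], [3, 10], [4], [6]].
After inserting 5: P = [[1, 5, 8], [2, 7], [3, 9], [4, 10], [6]].

The final insertion tableau P = [[1, 5, 8], [2, 7], [3, 9], [4, 10], [6]] has shape [3, 2, 2, 2, 1].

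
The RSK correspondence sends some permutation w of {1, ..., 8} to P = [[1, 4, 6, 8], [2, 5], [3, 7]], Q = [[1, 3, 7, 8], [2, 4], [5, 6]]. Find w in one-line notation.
3 2 7 5 1 4 6 8

Reverse the RSK construction: for i from n down to 1, find the cell of Q containing i, remove the entry at that cell from P, and reverse-bump it up through P; the value ejected from row 1 is w(i).

Step i=8: Q has 8 at row 1, column 4; remove that cell from P, ejecting 8. So w(8) = 8. P is now [[1, 4, 6], [2, 5], [3, 7]].
Step i=7: Q has 7 at row 1, column 3; remove that cell from P, ejecting 6. So w(7) = 6. P is now [[1, 4], [2, 5], [3, 7]].
Step i=6: Q has 6 at row 3, column 2; remove 7 from row 3 of P and reverse-bump: 7 enters row 2 and ejects 5; 5 enters row 1 and ejects 4. So w(6) = 4. P is now [[1, 5], [2, 7], [3]].
Step i=5: Q has 5 at row 3, column 1; remove 3 from row 3 of P and reverse-bump: 3 enters row 2 and ejects 2; 2 enters row 1 and ejects 1. So w(5) = 1. P is now [[2, 5], [3, 7]].
Step i=4: Q has 4 at row 2, column 2; remove 7 from row 2 of P and reverse-bump: 7 enters row 1 and ejects 5. So w(4) = 5. P is now [[2, 7], [3]].
Step i=3: Q has 3 at row 1, column 2; remove that cell from P, ejecting 7. So w(3) = 7. P is now [[2], [3]].
Step i=2: Q has 2 at row 2, column 1; remove 3 from row 2 of P and reverse-bump: 3 enters row 1 and ejects 2. So w(2) = 2. P is now [[3]].
Step i=1: Q has 1 at row 1, column 1; remove that cell from P, ejecting 3. So w(1) = 3. P is now [].

So w = 3 2 7 5 1 4 6 8.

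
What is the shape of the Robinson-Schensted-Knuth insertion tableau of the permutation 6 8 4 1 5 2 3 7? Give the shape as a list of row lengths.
[4, 2, 2]

RSK row insertion gives P = [[1, 2, 3, 7], [4, 5], [6, 8]], which has shape [4, 2, 2].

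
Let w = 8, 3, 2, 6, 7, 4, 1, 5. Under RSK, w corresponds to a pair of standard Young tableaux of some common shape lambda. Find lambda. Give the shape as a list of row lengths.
Row-insert each entry into an empty tableau.

After inserting 8: P = [[8]].
After inserting 3: P = [[3], [8]].
After inserting 2: P = [[2], [3], [8]].
After inserting 6: P = [[2, 6], [3], [8]].
After inserting 7: P = [[2, 6, 7], [3], [8]].
After inserting 4: P = [[2, 4, 7], [3, 6], [8]].
After inserting 1: P = [[1, 4, 7], [2, 6], [3], [8]].
After inserting 5: P = [[1, 4, 5], [2, 6, 7], [3], [8]].

The final insertion tableau P = [[1, 4, 5], [2, 6, 7], [3], [8]] has shape [3, 3, 1, 1].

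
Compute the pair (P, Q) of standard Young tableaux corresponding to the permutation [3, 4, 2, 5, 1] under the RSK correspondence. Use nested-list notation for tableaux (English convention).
P = [[1, 4, 5], [2], [3]], Q = [[1, 2, 4], [3], [5]]

Insert each entry of the permutation into P by Schensted row insertion, recording in Q the position of each new cell.

Insert 3: appended to row 1. P = [[3]].
Insert 4: appended to row 1. P = [[3, 4]].
Insert 2: 2 bumps 3 from row 1; 3 starts row 2. P = [[2, 4], [3]].
Insert 5: appended to row 1. P = [[2, 4, 5], [3]].
Insert 1: 1 bumps 2 from row 1; 2 bumps 3 from row 2; 3 starts row 3. P = [[1, 4, 5], [2], [3]].

So P = [[1, 4, 5], [2], [3]], Q = [[1, 2, 4], [3], [5]].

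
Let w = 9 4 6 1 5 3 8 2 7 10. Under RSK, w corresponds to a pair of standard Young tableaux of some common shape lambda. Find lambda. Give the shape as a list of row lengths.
Row-insert each entry into an empty tableau.

After inserting 9: P = [[9]].
After inserting 4: P = [[4], [9]].
After inserting 6: P = [[4, 6], [9]].
After inserting 1: P = [[1, 6], [4], [9]].
After inserting 5: P = [[1, 5], [4, 6], [9]].
After inserting 3: P = [[1, 3], [4, 5], [6], [9]].
After inserting 8: P = [[1, 3, 8], [4, 5], [6], [9]].
After inserting 2: P = [[1, 2, 8], [3, 5], [4], [6], [9]].
After inserting 7: P = [[1, 2, 7], [3, 5, 8], [4], [6], [9]].
After inserting 10: P = [[1, 2, 7, 10], [3, 5, 8], [4], [6], [9]].

The final insertion tableau P = [[1, 2, 7, 10], [3, 5, 8], [4], [6], [9]] has shape [4, 3, 1, 1, 1].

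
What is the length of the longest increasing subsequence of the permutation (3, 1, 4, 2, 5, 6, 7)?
5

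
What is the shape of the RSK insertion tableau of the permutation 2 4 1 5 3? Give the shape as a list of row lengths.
Row-insert each entry into an empty tableau.

After inserting 2: P = [[2]].
After inserting 4: P = [[2, 4]].
After inserting 1: P = [[1, 4], [2]].
After inserting 5: P = [[1, 4, 5], [2]].
After inserting 3: P = [[1, 3, 5], [2, 4]].

The final insertion tableau P = [[1, 3, 5], [2, 4]] has shape [3, 2].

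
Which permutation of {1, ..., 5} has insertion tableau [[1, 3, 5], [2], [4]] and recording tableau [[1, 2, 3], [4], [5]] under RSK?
2 4 5 3 1

Reverse the RSK construction: for i from n down to 1, find the cell of Q containing i, remove the entry at that cell from P, and reverse-bump it up through P; the value ejected from row 1 is w(i).

Step i=5: Q has 5 at row 3, column 1; remove 4 from row 3 of P and reverse-bump: 4 enters row 2 and ejects 2; 2 enters row 1 and ejects 1. So w(5) = 1. P is now [[2, 3, 5], [4]].
Step i=4: Q has 4 at row 2, column 1; remove 4 from row 2 of P and reverse-bump: 4 enters row 1 and ejects 3. So w(4) = 3. P is now [[2, 4, 5]].
Step i=3: Q has 3 at row 1, column 3; remove that cell from P, ejecting 5. So w(3) = 5. P is now [[2, 4]].
Step i=2: Q has 2 at row 1, column 2; remove that cell from P, ejecting 4. So w(2) = 4. P is now [[2]].
Step i=1: Q has 1 at row 1, column 1; remove that cell from P, ejecting 2. So w(1) = 2. P is now [].

So w = 2 4 5 3 1.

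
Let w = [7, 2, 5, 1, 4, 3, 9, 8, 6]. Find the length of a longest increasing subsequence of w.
3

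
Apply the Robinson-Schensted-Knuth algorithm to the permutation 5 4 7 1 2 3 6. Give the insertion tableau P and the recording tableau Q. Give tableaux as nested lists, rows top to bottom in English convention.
P = [[1, 2, 3, 6], [4, 7], [5]], Q = [[1, 3, 6, 7], [2, 5], [4]]

Insert each entry of the permutation into P by Schensted row insertion, recording in Q the position of each new cell.

Insert 5: appended to row 1. P = [[5]].
Insert 4: 4 bumps 5 from row 1; 5 starts row 2. P = [[4], [5]].
Insert 7: appended to row 1. P = [[4, 7], [5]].
Insert 1: 1 bumps 4 from row 1; 4 bumps 5 from row 2; 5 starts row 3. P = [[1, 7], [4], [5]].
Insert 2: 2 bumps 7 from row 1; 7 appends to row 2. P = [[1, 2], [4, 7], [5]].
Insert 3: appended to row 1. P = [[1, 2, 3], [4, 7], [5]].
Insert 6: appended to row 1. P = [[1, 2, 3, 6], [4, 7], [5]].

So P = [[1, 2, 3, 6], [4, 7], [5]], Q = [[1, 3, 6, 7], [2, 5], [4]].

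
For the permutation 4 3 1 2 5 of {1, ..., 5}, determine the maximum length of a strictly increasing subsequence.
3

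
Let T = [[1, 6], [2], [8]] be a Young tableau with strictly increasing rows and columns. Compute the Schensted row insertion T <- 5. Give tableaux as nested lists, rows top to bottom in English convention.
In row 1, 5 replaces 6 (the leftmost entry greater than 5); 6 is bumped to row 2. 6 is appended to row 2. The new tableau is [[1, 5], [2, 6], [8]].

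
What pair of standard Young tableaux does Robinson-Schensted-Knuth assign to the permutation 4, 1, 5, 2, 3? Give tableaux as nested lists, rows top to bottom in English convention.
P = [[1, 2, 3], [4, 5]], Q = [[1, 3, 5], [2, 4]]

Insert each entry of the permutation into P by Schensted row insertion, recording in Q the position of each new cell.

Insert 4: appended to row 1. P = [[4]], Q = [[1]].
Insert 1: 1 bumps 4 from row 1; 4 starts row 2. P = [[1], [4]], Q = [[1], [2]].
Insert 5: appended to row 1. P = [[1, 5], [4]], Q = [[1, 3], [2]].
Insert 2: 2 bumps 5 from row 1; 5 appends to row 2. P = [[1, 2], [4, 5]], Q = [[1, 3], [2, 4]].
Insert 3: appended to row 1. P = [[1, 2, 3], [4, 5]], Q = [[1, 3, 5], [2, 4]].

So P = [[1, 2, 3], [4, 5]], Q = [[1, 3, 5], [2, 4]].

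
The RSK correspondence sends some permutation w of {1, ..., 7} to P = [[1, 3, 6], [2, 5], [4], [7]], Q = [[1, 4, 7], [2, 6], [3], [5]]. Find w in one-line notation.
7 4 2 5 1 3 6

Reverse the RSK construction: for i from n down to 1, find the cell of Q containing i, remove the entry at that cell from P, and reverse-bump it up through P; the value ejected from row 1 is w(i).

Step i=7: Q has 7 at row 1, column 3; remove that cell from P, ejecting 6. So w(7) = 6. P is now [[1, 3], [2, 5], [4], [7]].
Step i=6: Q has 6 at row 2, column 2; remove 5 from row 2 of P and reverse-bump: 5 enters row 1 and ejects 3. So w(6) = 3. P is now [[1, 5], [2], [4], [7]].
Step i=5: Q has 5 at row 4, column 1; remove 7 from row 4 of P and reverse-bump: 7 enters row 3 and ejects 4; 4 enters row 2 and ejects 2; 2 enters row 1 and ejects 1. So w(5) = 1. P is now [[2, 5], [4], [7]].
Step i=4: Q has 4 at row 1, column 2; remove that cell from P, ejecting 5. So w(4) = 5. P is now [[2], [4], [7]].
Step i=3: Q has 3 at row 3, column 1; remove 7 from row 3 of P and reverse-bump: 7 enters row 2 and ejects 4; 4 enters row 1 and ejects 2. So w(3) = 2. P is now [[4], [7]].
Step i=2: Q has 2 at row 2, column 1; remove 7 from row 2 of P and reverse-bump: 7 enters row 1 and ejects 4. So w(2) = 4. P is now [[7]].
Step i=1: Q has 1 at row 1, column 1; remove that cell from P, ejecting 7. So w(1) = 7. P is now [].

So w = 7 4 2 5 1 3 6.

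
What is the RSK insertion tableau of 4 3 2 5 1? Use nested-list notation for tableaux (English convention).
P = [[1, 5], [2], [3], [4]]

After inserting 4: P = [[4]].
After inserting 3: P = [[3], [4]].
After inserting 2: P = [[2], [3], [4]].
After inserting 5: P = [[2, 5], [3], [4]].
After inserting 1: P = [[1, 5], [2], [3], [4]].

So P = [[1, 5], [2], [3], [4]].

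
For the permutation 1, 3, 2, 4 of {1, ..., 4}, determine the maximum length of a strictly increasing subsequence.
3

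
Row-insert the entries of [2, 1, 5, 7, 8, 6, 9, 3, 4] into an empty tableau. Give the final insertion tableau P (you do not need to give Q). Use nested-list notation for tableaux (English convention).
P = [[1, 3, 4, 8, 9], [2, 5, 6], [7]]

Insert 2: appended to row 1. P = [[2]].
Insert 1: 1 bumps 2 from row 1; 2 starts row 2. P = [[1], [2]].
Insert 5: appended to row 1. P = [[1, 5], [2]].
Insert 7: appended to row 1. P = [[1, 5, 7], [2]].
Insert 8: appended to row 1. P = [[1, 5, 7, 8], [2]].
Insert 6: 6 bumps 7 from row 1; 7 appends to row 2. P = [[1, 5, 6, 8], [2, 7]].
Insert 9: appended to row 1. P = [[1, 5, 6, 8, 9], [2, 7]].
Insert 3: 3 bumps 5 from row 1; 5 bumps 7 from row 2; 7 starts row 3. P = [[1, 3, 6, 8, 9], [2, 5], [7]].
Insert 4: 4 bumps 6 from row 1; 6 appends to row 2. P = [[1, 3, 4, 8, 9], [2, 5, 6], [7]].

So P = [[1, 3, 4, 8, 9], [2, 5, 6], [7]].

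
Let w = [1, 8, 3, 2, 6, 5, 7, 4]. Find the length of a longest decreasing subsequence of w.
4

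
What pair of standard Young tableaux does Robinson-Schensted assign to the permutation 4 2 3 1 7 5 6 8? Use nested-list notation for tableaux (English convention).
Insert each entry of the permutation into P by Schensted row insertion, recording in Q the position of each new cell.

After inserting 4: P = [[4]].
After inserting 2: P = [[2], [4]].
After inserting 3: P = [[2, 3], [4]].
After inserting 1: P = [[1, 3], [2], [4]].
After inserting 7: P = [[1, 3, 7], [2], [4]].
After inserting 5: P = [[1, 3, 5], [2, 7], [4]].
After inserting 6: P = [[1, 3, 5, 6], [2, 7], [4]].
After inserting 8: P = [[1, 3, 5, 6, 8], [2, 7], [4]].

So P = [[1, 3, 5, 6, 8], [2, 7], [4]], Q = [[1, 3, 5, 7, 8], [2, 6], [4]].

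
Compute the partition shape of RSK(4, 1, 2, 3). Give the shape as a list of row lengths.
Row-insert each entry into an empty tableau.

After inserting 4: P = [[4]].
After inserting 1: P = [[1], [4]].
After inserting 2: P = [[1, 2], [4]].
After inserting 3: P = [[1, 2, 3], [4]].

The final insertion tableau P = [[1, 2, 3], [4]] has shape [3, 1].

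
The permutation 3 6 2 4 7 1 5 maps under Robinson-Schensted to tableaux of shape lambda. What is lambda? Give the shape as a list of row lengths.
[3, 3, 1]

Row-insert each entry into an empty tableau.

After inserting 3: P = [[3]].
After inserting 6: P = [[3, 6]].
After inserting 2: P = [[2, 6], [3]].
After inserting 4: P = [[2, 4], [3, 6]].
After inserting 7: P = [[2, 4, 7], [3, 6]].
After inserting 1: P = [[1, 4, 7], [2, 6], [3]].
After inserting 5: P = [[1, 4, 5], [2, 6, 7], [3]].

The final insertion tableau P = [[1, 4, 5], [2, 6, 7], [3]] has shape [3, 3, 1].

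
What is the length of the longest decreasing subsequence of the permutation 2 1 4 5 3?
2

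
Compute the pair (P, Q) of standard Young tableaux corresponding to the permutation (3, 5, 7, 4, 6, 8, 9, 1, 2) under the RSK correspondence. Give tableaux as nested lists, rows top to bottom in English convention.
Insert each entry of the permutation into P by Schensted row insertion, recording in Q the position of each new cell.

After inserting 3: P = [[3]].
After inserting 5: P = [[3, 5]].
After inserting 7: P = [[3, 5, 7]].
After inserting 4: P = [[3, 4, 7], [5]].
After inserting 6: P = [[3, 4, 6], [5, 7]].
After inserting 8: P = [[3, 4, 6, 8], [5, 7]].
After inserting 9: P = [[3, 4, 6, 8, 9], [5, 7]].
After inserting 1: P = [[1, 4, 6, 8, 9], [3, 7], [5]].
After inserting 2: P = [[1, 2, 6, 8, 9], [3, 4], [5, 7]].

So P = [[1, 2, 6, 8, 9], [3, 4], [5, 7]], Q = [[1, 2, 3, 6, 7], [4, 5], [8, 9]].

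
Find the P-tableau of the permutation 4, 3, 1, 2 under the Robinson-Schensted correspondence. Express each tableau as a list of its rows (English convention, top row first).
Insert 4: appended to row 1. P = [[4]].
Insert 3: 3 bumps 4 from row 1; 4 starts row 2. P = [[3], [4]].
Insert 1: 1 bumps 3 from row 1; 3 bumps 4 from row 2; 4 starts row 3. P = [[1], [3], [4]].
Insert 2: appended to row 1. P = [[1, 2], [3], [4]].

So P = [[1, 2], [3], [4]].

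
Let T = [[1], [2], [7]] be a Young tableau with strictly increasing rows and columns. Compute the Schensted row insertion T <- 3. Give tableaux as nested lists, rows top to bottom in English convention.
3 is larger than every entry of row 1, so it is appended to row 1. The new tableau is [[1, 3], [2], [7]].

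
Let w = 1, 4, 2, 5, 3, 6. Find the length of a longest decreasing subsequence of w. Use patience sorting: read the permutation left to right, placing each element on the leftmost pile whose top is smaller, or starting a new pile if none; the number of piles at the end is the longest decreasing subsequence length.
2

1: new pile. tops = [1]
4: onto pile 1 (replacing 1). tops = [4]
2: new pile. tops = [4, 2]
5: onto pile 1 (replacing 4). tops = [5, 2]
3: onto pile 2 (replacing 2). tops = [5, 3]
6: onto pile 1 (replacing 5). tops = [6, 3]

2 piles, so the longest decreasing subsequence has length 2.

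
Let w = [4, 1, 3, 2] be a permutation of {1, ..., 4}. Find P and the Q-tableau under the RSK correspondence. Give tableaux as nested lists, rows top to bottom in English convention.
Insert each entry of the permutation into P by Schensted row insertion, recording in Q the position of each new cell.

After inserting 4: P = [[4]].
After inserting 1: P = [[1], [4]].
After inserting 3: P = [[1, 3], [4]].
After inserting 2: P = [[1, 2], [3], [4]].

So P = [[1, 2], [3], [4]], Q = [[1, 3], [2], [4]].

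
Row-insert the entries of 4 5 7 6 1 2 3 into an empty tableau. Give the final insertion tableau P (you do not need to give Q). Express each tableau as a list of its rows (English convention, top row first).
Insert 4: appended to row 1. P = [[4]].
Insert 5: appended to row 1. P = [[4, 5]].
Insert 7: appended to row 1. P = [[4, 5, 7]].
Insert 6: 6 bumps 7 from row 1; 7 starts row 2. P = [[4, 5, 6], [7]].
Insert 1: 1 bumps 4 from row 1; 4 bumps 7 from row 2; 7 starts row 3. P = [[1, 5, 6], [4], [7]].
Insert 2: 2 bumps 5 from row 1; 5 appends to row 2. P = [[1, 2, 6], [4, 5], [7]].
Insert 3: 3 bumps 6 from row 1; 6 appends to row 2. P = [[1, 2, 3], [4, 5, 6], [7]].

So P = [[1, 2, 3], [4, 5, 6], [7]].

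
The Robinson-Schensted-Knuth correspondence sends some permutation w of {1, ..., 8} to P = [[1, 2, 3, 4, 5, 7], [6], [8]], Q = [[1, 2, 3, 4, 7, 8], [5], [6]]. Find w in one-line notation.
Reverse the RSK construction: for i from n down to 1, find the cell of Q containing i, remove the entry at that cell from P, and reverse-bump it up through P; the value ejected from row 1 is w(i).

Step i=8: Q has 8 at row 1, column 6; remove that cell from P, ejecting 7. So w(8) = 7. P is now [[1, 2, 3, 4, 5], [6], [8]].
Step i=7: Q has 7 at row 1, column 5; remove that cell from P, ejecting 5. So w(7) = 5. P is now [[1, 2, 3, 4], [6], [8]].
Step i=6: Q has 6 at row 3, column 1; remove 8 from row 3 of P and reverse-bump: 8 enters row 2 and ejects 6; 6 enters row 1 and ejects 4. So w(6) = 4. P is now [[1, 2, 3, 6], [8]].
Step i=5: Q has 5 at row 2, column 1; remove 8 from row 2 of P and reverse-bump: 8 enters row 1 and ejects 6. So w(5) = 6. P is now [[1, 2, 3, 8]].
Step i=4: Q has 4 at row 1, column 4; remove that cell from P, ejecting 8. So w(4) = 8. P is now [[1, 2, 3]].
Step i=3: Q has 3 at row 1, column 3; remove that cell from P, ejecting 3. So w(3) = 3. P is now [[1, 2]].
Step i=2: Q has 2 at row 1, column 2; remove that cell from P, ejecting 2. So w(2) = 2. P is now [[1]].
Step i=1: Q has 1 at row 1, column 1; remove that cell from P, ejecting 1. So w(1) = 1. P is now [].

So w = 1 2 3 8 6 4 5 7.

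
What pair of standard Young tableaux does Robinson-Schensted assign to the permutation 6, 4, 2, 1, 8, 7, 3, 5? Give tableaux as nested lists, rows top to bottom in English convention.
P = [[1, 3, 5], [2, 7], [4, 8], [6]], Q = [[1, 5, 8], [2, 6], [3, 7], [4]]

Insert each entry of the permutation into P by Schensted row insertion, recording in Q the position of each new cell.

Insert 6: appended to row 1. P = [[6]].
Insert 4: 4 bumps 6 from row 1; 6 starts row 2. P = [[4], [6]].
Insert 2: 2 bumps 4 from row 1; 4 bumps 6 from row 2; 6 starts row 3. P = [[2], [4], [6]].
Insert 1: 1 bumps 2 from row 1; 2 bumps 4 from row 2; 4 bumps 6 from row 3; 6 starts row 4. P = [[1], [2], [4], [6]].
Insert 8: appended to row 1. P = [[1, 8], [2], [4], [6]].
Insert 7: 7 bumps 8 from row 1; 8 appends to row 2. P = [[1, 7], [2, 8], [4], [6]].
Insert 3: 3 bumps 7 from row 1; 7 bumps 8 from row 2; 8 appends to row 3. P = [[1, 3], [2, 7], [4, 8], [6]].
Insert 5: appended to row 1. P = [[1, 3, 5], [2, 7], [4, 8], [6]].

So P = [[1, 3, 5], [2, 7], [4, 8], [6]], Q = [[1, 5, 8], [2, 6], [3, 7], [4]].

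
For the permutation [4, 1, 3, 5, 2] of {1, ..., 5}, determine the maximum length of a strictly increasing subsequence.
3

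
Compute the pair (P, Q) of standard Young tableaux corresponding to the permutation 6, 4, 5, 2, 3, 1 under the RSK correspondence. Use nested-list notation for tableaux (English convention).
Insert each entry of the permutation into P by Schensted row insertion, recording in Q the position of each new cell.

Insert 6: appended to row 1. P = [[6]], Q = [[1]].
Insert 4: 4 bumps 6 from row 1; 6 starts row 2. P = [[4], [6]], Q = [[1], [2]].
Insert 5: appended to row 1. P = [[4, 5], [6]], Q = [[1, 3], [2]].
Insert 2: 2 bumps 4 from row 1; 4 bumps 6 from row 2; 6 starts row 3. P = [[2, 5], [4], [6]], Q = [[1, 3], [2], [4]].
Insert 3: 3 bumps 5 from row 1; 5 appends to row 2. P = [[2, 3], [4, 5], [6]], Q = [[1, 3], [2, 5], [4]].
Insert 1: 1 bumps 2 from row 1; 2 bumps 4 from row 2; 4 bumps 6 from row 3; 6 starts row 4. P = [[1, 3], [2, 5], [4], [6]], Q = [[1, 3], [2, 5], [4], [6]].

So P = [[1, 3], [2, 5], [4], [6]], Q = [[1, 3], [2, 5], [4], [6]].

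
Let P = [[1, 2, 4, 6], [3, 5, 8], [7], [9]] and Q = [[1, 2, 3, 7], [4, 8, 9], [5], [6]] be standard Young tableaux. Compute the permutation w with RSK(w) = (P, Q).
Reverse the RSK construction: for i from n down to 1, find the cell of Q containing i, remove the entry at that cell from P, and reverse-bump it up through P; the value ejected from row 1 is w(i).

Step i=9: Q has 9 at row 2, column 3; remove 8 from row 2 of P and reverse-bump: 8 enters row 1 and ejects 6. So w(9) = 6. P is now [[1, 2, 4, 8], [3, 5], [7], [9]].
Step i=8: Q has 8 at row 2, column 2; remove 5 from row 2 of P and reverse-bump: 5 enters row 1 and ejects 4. So w(8) = 4. P is now [[1, 2, 5, 8], [3], [7], [9]].
Step i=7: Q has 7 at row 1, column 4; remove that cell from P, ejecting 8. So w(7) = 8. P is now [[1, 2, 5], [3], [7], [9]].
Step i=6: Q has 6 at row 4, column 1; remove 9 from row 4 of P and reverse-bump: 9 enters row 3 and ejects 7; 7 enters row 2 and ejects 3; 3 enters row 1 and ejects 2. So w(6) = 2. P is now [[1, 3, 5], [7], [9]].
Step i=5: Q has 5 at row 3, column 1; remove 9 from row 3 of P and reverse-bump: 9 enters row 2 and ejects 7; 7 enters row 1 and ejects 5. So w(5) = 5. P is now [[1, 3, 7], [9]].
Step i=4: Q has 4 at row 2, column 1; remove 9 from row 2 of P and reverse-bump: 9 enters row 1 and ejects 7. So w(4) = 7. P is now [[1, 3, 9]].
Step i=3: Q has 3 at row 1, column 3; remove that cell from P, ejecting 9. So w(3) = 9. P is now [[1, 3]].
Step i=2: Q has 2 at row 1, column 2; remove that cell from P, ejecting 3. So w(2) = 3. P is now [[1]].
Step i=1: Q has 1 at row 1, column 1; remove that cell from P, ejecting 1. So w(1) = 1. P is now [].

So w = 1 3 9 7 5 2 8 4 6.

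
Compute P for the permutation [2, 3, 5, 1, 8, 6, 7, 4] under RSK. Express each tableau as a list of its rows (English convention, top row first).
P = [[1, 3, 4, 6, 7], [2, 5], [8]]

Insert 2: appended to row 1. P = [[2]].
Insert 3: appended to row 1. P = [[2, 3]].
Insert 5: appended to row 1. P = [[2, 3, 5]].
Insert 1: 1 bumps 2 from row 1; 2 starts row 2. P = [[1, 3, 5], [2]].
Insert 8: appended to row 1. P = [[1, 3, 5, 8], [2]].
Insert 6: 6 bumps 8 from row 1; 8 appends to row 2. P = [[1, 3, 5, 6], [2, 8]].
Insert 7: appended to row 1. P = [[1, 3, 5, 6, 7], [2, 8]].
Insert 4: 4 bumps 5 from row 1; 5 bumps 8 from row 2; 8 starts row 3. P = [[1, 3, 4, 6, 7], [2, 5], [8]].

So P = [[1, 3, 4, 6, 7], [2, 5], [8]].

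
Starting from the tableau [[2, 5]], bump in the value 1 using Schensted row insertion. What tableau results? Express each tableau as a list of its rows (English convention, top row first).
In row 1, 1 replaces 2 (the leftmost entry greater than 1); 2 is bumped to row 2. 2 starts a new row 2. The new tableau is [[1, 5], [2]].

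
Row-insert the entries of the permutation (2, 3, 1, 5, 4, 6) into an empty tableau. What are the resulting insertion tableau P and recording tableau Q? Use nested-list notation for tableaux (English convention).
P = [[1, 3, 4, 6], [2, 5]], Q = [[1, 2, 4, 6], [3, 5]]

Insert each entry of the permutation into P by Schensted row insertion, recording in Q the position of each new cell.

After inserting 2: P = [[2]].
After inserting 3: P = [[2, 3]].
After inserting 1: P = [[1, 3], [2]].
After inserting 5: P = [[1, 3, 5], [2]].
After inserting 4: P = [[1, 3, 4], [2, 5]].
After inserting 6: P = [[1, 3, 4, 6], [2, 5]].

So P = [[1, 3, 4, 6], [2, 5]], Q = [[1, 2, 4, 6], [3, 5]].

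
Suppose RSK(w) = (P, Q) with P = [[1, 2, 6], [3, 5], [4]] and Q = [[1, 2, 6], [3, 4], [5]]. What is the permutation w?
Reverse the RSK construction: for i from n down to 1, find the cell of Q containing i, remove the entry at that cell from P, and reverse-bump it up through P; the value ejected from row 1 is w(i).

Step i=6: Q has 6 at row 1, column 3; remove that cell from P, ejecting 6. So w(6) = 6. P is now [[1, 2], [3, 5], [4]].
Step i=5: Q has 5 at row 3, column 1; remove 4 from row 3 of P and reverse-bump: 4 enters row 2 and ejects 3; 3 enters row 1 and ejects 2. So w(5) = 2. P is now [[1, 3], [4, 5]].
Step i=4: Q has 4 at row 2, column 2; remove 5 from row 2 of P and reverse-bump: 5 enters row 1 and ejects 3. So w(4) = 3. P is now [[1, 5], [4]].
Step i=3: Q has 3 at row 2, column 1; remove 4 from row 2 of P and reverse-bump: 4 enters row 1 and ejects 1. So w(3) = 1. P is now [[4, 5]].
Step i=2: Q has 2 at row 1, column 2; remove that cell from P, ejecting 5. So w(2) = 5. P is now [[4]].
Step i=1: Q has 1 at row 1, column 1; remove that cell from P, ejecting 4. So w(1) = 4. P is now [].

So w = 4 5 1 3 2 6.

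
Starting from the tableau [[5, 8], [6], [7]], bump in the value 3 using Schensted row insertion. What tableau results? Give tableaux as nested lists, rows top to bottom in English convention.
In row 1, 3 replaces 5 (the leftmost entry greater than 3); 5 is bumped to row 2. In row 2, 5 replaces 6 (the leftmost entry greater than 5); 6 is bumped to row 3. In row 3, 6 replaces 7 (the leftmost entry greater than 6); 7 is bumped to row 4. 7 starts a new row 4. The new tableau is [[3, 8], [5], [6], [7]].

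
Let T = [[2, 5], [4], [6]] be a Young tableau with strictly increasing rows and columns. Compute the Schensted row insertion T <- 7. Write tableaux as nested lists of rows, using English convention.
[[2, 5, 7], [4], [6]]

7 is larger than every entry of row 1, so it is appended to row 1. The new tableau is [[2, 5, 7], [4], [6]].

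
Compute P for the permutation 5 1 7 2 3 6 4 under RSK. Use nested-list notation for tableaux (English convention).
P = [[1, 2, 3, 4], [5, 6], [7]]

After inserting 5: P = [[5]].
After inserting 1: P = [[1], [5]].
After inserting 7: P = [[1, 7], [5]].
After inserting 2: P = [[1, 2], [5, 7]].
After inserting 3: P = [[1, 2, 3], [5, 7]].
After inserting 6: P = [[1, 2, 3, 6], [5, 7]].
After inserting 4: P = [[1, 2, 3, 4], [5, 6], [7]].

So P = [[1, 2, 3, 4], [5, 6], [7]].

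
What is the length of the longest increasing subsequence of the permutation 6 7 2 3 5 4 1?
3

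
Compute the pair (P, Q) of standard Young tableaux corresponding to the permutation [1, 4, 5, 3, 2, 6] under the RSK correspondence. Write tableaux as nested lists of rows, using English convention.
P = [[1, 2, 5, 6], [3], [4]], Q = [[1, 2, 3, 6], [4], [5]]

Insert each entry of the permutation into P by Schensted row insertion, recording in Q the position of each new cell.

Insert 1: appended to row 1. P = [[1]], Q = [[1]].
Insert 4: appended to row 1. P = [[1, 4]], Q = [[1, 2]].
Insert 5: appended to row 1. P = [[1, 4, 5]], Q = [[1, 2, 3]].
Insert 3: 3 bumps 4 from row 1; 4 starts row 2. P = [[1, 3, 5], [4]], Q = [[1, 2, 3], [4]].
Insert 2: 2 bumps 3 from row 1; 3 bumps 4 from row 2; 4 starts row 3. P = [[1, 2, 5], [3], [4]], Q = [[1, 2, 3], [4], [5]].
Insert 6: appended to row 1. P = [[1, 2, 5, 6], [3], [4]], Q = [[1, 2, 3, 6], [4], [5]].

So P = [[1, 2, 5, 6], [3], [4]], Q = [[1, 2, 3, 6], [4], [5]].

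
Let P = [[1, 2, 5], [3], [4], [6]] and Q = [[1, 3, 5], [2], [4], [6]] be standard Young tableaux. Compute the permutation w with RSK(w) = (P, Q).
6 1 4 3 5 2

Reverse RSK: for i = n, n-1, ..., 1, locate i in Q, remove the corresponding corner cell from P, and reverse-bump its entry up through P; the value ejected from row 1 is w(i).

So w = 6 1 4 3 5 2.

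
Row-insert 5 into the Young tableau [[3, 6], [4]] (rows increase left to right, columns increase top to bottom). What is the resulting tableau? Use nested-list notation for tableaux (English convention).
In row 1, 5 replaces 6 (the leftmost entry greater than 5); 6 is bumped to row 2. 6 is appended to row 2. The new tableau is [[3, 5], [4, 6]].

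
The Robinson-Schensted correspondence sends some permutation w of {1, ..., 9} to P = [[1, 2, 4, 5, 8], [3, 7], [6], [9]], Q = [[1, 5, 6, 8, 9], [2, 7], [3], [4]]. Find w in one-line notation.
9 6 3 1 2 7 4 5 8

Reverse the RSK construction: for i from n down to 1, find the cell of Q containing i, remove the entry at that cell from P, and reverse-bump it up through P; the value ejected from row 1 is w(i).

Step i=9: Q has 9 at row 1, column 5; remove that cell from P, ejecting 8. So w(9) = 8. P is now [[1, 2, 4, 5], [3, 7], [6], [9]].
Step i=8: Q has 8 at row 1, column 4; remove that cell from P, ejecting 5. So w(8) = 5. P is now [[1, 2, 4], [3, 7], [6], [9]].
Step i=7: Q has 7 at row 2, column 2; remove 7 from row 2 of P and reverse-bump: 7 enters row 1 and ejects 4. So w(7) = 4. P is now [[1, 2, 7], [3], [6], [9]].
Step i=6: Q has 6 at row 1, column 3; remove that cell from P, ejecting 7. So w(6) = 7. P is now [[1, 2], [3], [6], [9]].
Step i=5: Q has 5 at row 1, column 2; remove that cell from P, ejecting 2. So w(5) = 2. P is now [[1], [3], [6], [9]].
Step i=4: Q has 4 at row 4, column 1; remove 9 from row 4 of P and reverse-bump: 9 enters row 3 and ejects 6; 6 enters row 2 and ejects 3; 3 enters row 1 and ejects 1. So w(4) = 1. P is now [[3], [6], [9]].
Step i=3: Q has 3 at row 3, column 1; remove 9 from row 3 of P and reverse-bump: 9 enters row 2 and ejects 6; 6 enters row 1 and ejects 3. So w(3) = 3. P is now [[6], [9]].
Step i=2: Q has 2 at row 2, column 1; remove 9 from row 2 of P and reverse-bump: 9 enters row 1 and ejects 6. So w(2) = 6. P is now [[9]].
Step i=1: Q has 1 at row 1, column 1; remove that cell from P, ejecting 9. So w(1) = 9. P is now [].

So w = 9 6 3 1 2 7 4 5 8.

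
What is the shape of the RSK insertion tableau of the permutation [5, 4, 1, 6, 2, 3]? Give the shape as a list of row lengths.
[3, 2, 1]

Row-insert each entry into an empty tableau.

After inserting 5: P = [[5]].
After inserting 4: P = [[4], [5]].
After inserting 1: P = [[1], [4], [5]].
After inserting 6: P = [[1, 6], [4], [5]].
After inserting 2: P = [[1, 2], [4, 6], [5]].
After inserting 3: P = [[1, 2, 3], [4, 6], [5]].

The final insertion tableau P = [[1, 2, 3], [4, 6], [5]] has shape [3, 2, 1].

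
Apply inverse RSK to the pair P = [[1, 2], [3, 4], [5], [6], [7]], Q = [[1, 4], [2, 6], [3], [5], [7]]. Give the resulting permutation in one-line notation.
7 6 3 5 1 4 2

Reverse RSK: for i = n, n-1, ..., 1, locate i in Q, remove the corresponding corner cell from P, and reverse-bump its entry up through P; the value ejected from row 1 is w(i).

So w = 7 6 3 5 1 4 2.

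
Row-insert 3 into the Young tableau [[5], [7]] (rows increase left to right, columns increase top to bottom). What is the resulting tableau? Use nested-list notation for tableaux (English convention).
In row 1, 3 replaces 5 (the leftmost entry greater than 3); 5 is bumped to row 2. In row 2, 5 replaces 7 (the leftmost entry greater than 5); 7 is bumped to row 3. 7 starts a new row 3. The new tableau is [[3], [5], [7]].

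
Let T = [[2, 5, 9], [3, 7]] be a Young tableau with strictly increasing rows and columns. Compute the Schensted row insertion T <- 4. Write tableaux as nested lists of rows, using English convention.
In row 1, 4 replaces 5 (the leftmost entry greater than 4); 5 is bumped to row 2. In row 2, 5 replaces 7 (the leftmost entry greater than 5); 7 is bumped to row 3. 7 starts a new row 3. The new tableau is [[2, 4, 9], [3, 5], [7]].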